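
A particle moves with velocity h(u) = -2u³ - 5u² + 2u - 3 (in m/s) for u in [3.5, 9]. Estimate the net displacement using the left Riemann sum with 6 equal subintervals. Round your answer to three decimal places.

Δu = (9 − 3.5)/6 = 11/12.
Left endpoints: 3.5, 53/12, 16/3, 6.25, 43/6, 97/12.
h(3.5) = -143, h(53/12) = -228107/864, h(16/3) = -11825/27, h(6.25) = -674.09375, h(43/6) = -53009/54, h(97/12) = -1183567/864.
Sum = Δu · [h(3.5) + h(53/12) + h(16/3) + ...].
Sum ≈ -3548.038.

-3548.038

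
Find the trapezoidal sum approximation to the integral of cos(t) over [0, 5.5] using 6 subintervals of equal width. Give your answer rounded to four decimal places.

-0.6554

Δt = (5.5 − 0)/6 = 11/12.
f(0) ≈ 1.0000, f(11/12) ≈ 0.6085, f(11/6) ≈ -0.2595, f(2.75) ≈ -0.9243, f(11/3) ≈ -0.8653, f(55/12) ≈ -0.1287, f(5.5) ≈ 0.7087.
T_6 = (Δt/2)·[f(t_0) + 2f(t_1) + ... + 2f(t_{5}) + f(t_6)].
Sum ≈ -0.6554.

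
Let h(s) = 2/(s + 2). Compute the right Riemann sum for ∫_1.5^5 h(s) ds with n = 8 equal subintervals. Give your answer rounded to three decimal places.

1.326

Δs = (5 − 1.5)/8 = 0.4375.
Right endpoints: 1.9375, 2.375, 2.8125, 3.25, 3.6875, 4.125, 4.5625, 5.
h(1.9375) = 32/63, h(2.375) = 16/35, h(2.8125) = 32/77, h(3.25) = 8/21, h(3.6875) = 32/91, h(4.125) = 16/49, h(4.5625) = 32/105, h(5) = 2/7.
Sum = Δs · [h(1.9375) + h(2.375) + h(2.8125) + ...].
Sum ≈ 1.326.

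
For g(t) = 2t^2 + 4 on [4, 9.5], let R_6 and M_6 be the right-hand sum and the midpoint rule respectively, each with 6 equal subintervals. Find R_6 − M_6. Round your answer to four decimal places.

70.3733

R_6 ≈ 620.519676.
M_6 ≈ 550.146412.
R_6 − M_6 ≈ 70.3733.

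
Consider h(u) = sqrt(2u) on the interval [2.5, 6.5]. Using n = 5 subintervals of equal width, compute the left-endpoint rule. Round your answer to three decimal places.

11.340

Δu = (6.5 − 2.5)/5 = 0.8.
Left endpoints: 2.5, 3.3, 4.1, 4.9, 5.7.
h(2.5) ≈ 2.236, h(3.3) ≈ 2.569, h(4.1) ≈ 2.864, h(4.9) ≈ 3.130, h(5.7) ≈ 3.376.
Sum = Δu · [h(2.5) + h(3.3) + h(4.1) + h(4.9) + h(5.7)].
Sum ≈ 11.340.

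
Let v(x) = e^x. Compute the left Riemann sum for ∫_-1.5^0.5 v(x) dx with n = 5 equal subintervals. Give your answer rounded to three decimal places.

1.159

Δx = (0.5 − (-1.5))/5 = 0.4.
Left endpoints: -1.5, -1.1, -0.7, -0.3, 0.1.
v(-1.5) ≈ 0.223, v(-1.1) ≈ 0.333, v(-0.7) ≈ 0.497, v(-0.3) ≈ 0.741, v(0.1) ≈ 1.105.
Sum = Δx · [v(-1.5) + v(-1.1) + v(-0.7) + v(-0.3) + v(0.1)].
Sum ≈ 1.159.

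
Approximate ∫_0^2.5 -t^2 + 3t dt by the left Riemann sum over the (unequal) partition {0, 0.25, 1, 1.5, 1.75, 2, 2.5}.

3.625

Subinterval widths: 0.25, 0.75, 0.5, 0.25, 0.25, 0.5.
Left endpoints: 0, 0.25, 1, 1.5, 1.75, 2.
f(0) = 0, f(0.25) = 0.6875, f(1) = 2, f(1.5) = 2.25, f(1.75) = 2.1875, f(2) = 2.
Sum = Σ Δt_i · f(t_i).
Sum = 3.625.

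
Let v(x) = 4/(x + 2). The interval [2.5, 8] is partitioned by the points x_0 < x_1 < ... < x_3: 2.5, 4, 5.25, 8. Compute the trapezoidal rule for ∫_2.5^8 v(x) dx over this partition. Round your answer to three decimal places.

3.237

Subinterval widths: 1.5, 1.25, 2.75.
v(2.5) = 8/9, v(4) = 2/3, v(5.25) = 16/29, v(8) = 0.4.
On each subinterval the trapezoid contributes (Δx_i/2)·[v(x_{i-1}) + v(x_i)].
Sum ≈ 3.237.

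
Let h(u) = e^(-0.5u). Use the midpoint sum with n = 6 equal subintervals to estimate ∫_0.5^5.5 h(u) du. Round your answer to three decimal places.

Δu = (5.5 − 0.5)/6 = 5/6.
Midpoints: 11/12, 1.75, 31/12, 41/12, 4.25, 61/12.
h(11/12) ≈ 0.632, h(1.75) ≈ 0.417, h(31/12) ≈ 0.275, h(41/12) ≈ 0.181, h(4.25) ≈ 0.119, h(61/12) ≈ 0.079.
Sum = Δu · [h(11/12) + h(1.75) + h(31/12) + ...].
Sum ≈ 1.419.

1.419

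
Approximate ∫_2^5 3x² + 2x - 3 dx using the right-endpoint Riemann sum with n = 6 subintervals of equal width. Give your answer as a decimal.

Δx = (5 − 2)/6 = 0.5.
Right endpoints: 2.5, 3, 3.5, 4, 4.5, 5.
f(2.5) = 20.75, f(3) = 30, f(3.5) = 40.75, f(4) = 53, f(4.5) = 66.75, f(5) = 82.
Sum = Δx · [f(2.5) + f(3) + f(3.5) + ...].
Sum = 146.625.

146.625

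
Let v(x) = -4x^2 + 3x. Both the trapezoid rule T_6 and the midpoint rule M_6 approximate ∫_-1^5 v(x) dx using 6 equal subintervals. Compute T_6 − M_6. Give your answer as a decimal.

-6

T_6 = -136.
M_6 = -130.
T_6 − M_6 = -6.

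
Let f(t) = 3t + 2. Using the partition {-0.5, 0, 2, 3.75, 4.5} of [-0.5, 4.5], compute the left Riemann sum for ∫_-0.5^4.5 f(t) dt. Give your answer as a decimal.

Subinterval widths: 0.5, 2, 1.75, 0.75.
Left endpoints: -0.5, 0, 2, 3.75.
f(-0.5) = 0.5, f(0) = 2, f(2) = 8, f(3.75) = 13.25.
Sum = Σ Δt_i · f(t_i).
Sum = 28.1875.

28.1875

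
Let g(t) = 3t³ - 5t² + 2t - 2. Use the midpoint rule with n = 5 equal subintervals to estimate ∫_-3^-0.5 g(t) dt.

Δt = (-0.5 − (-3))/5 = 0.5.
Midpoints: -2.75, -2.25, -1.75, -1.25, -0.75.
g(-2.75) = -107.703125, g(-2.25) = -65.984375, g(-1.75) = -36.890625, g(-1.25) = -18.171875, g(-0.75) = -7.578125.
Sum = Δt · [g(-2.75) + g(-2.25) + g(-1.75) + g(-1.25) + g(-0.75)].
Sum = -118.1640625.

-118.1640625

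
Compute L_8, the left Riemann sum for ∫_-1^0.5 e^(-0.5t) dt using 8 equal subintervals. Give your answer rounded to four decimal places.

1.8227

Δt = (0.5 − (-1))/8 = 0.1875.
Left endpoints: -1, -0.8125, -0.625, -0.4375, -0.25, -0.0625, 0.125, 0.3125.
f(-1) ≈ 1.6487, f(-0.8125) ≈ 1.5012, f(-0.625) ≈ 1.3668, f(-0.4375) ≈ 1.2445, f(-0.25) ≈ 1.1331, f(-0.0625) ≈ 1.0317, f(0.125) ≈ 0.9394, f(0.3125) ≈ 0.8553.
Sum = Δt · [f(-1) + f(-0.8125) + f(-0.625) + ...].
Sum ≈ 1.8227.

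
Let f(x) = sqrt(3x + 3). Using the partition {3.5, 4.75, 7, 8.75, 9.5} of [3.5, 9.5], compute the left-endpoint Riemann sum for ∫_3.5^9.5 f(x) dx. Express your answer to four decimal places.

Subinterval widths: 1.25, 2.25, 1.75, 0.75.
Left endpoints: 3.5, 4.75, 7, 8.75.
f(3.5) ≈ 3.6742, f(4.75) ≈ 4.1533, f(7) ≈ 4.8990, f(8.75) ≈ 5.4083.
Sum = Σ Δx_i · f(x_i).
Sum ≈ 26.5672.

26.5672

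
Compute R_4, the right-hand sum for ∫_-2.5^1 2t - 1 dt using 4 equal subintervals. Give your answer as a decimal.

Δt = (1 − (-2.5))/4 = 0.875.
Right endpoints: -1.625, -0.75, 0.125, 1.
f(-1.625) = -4.25, f(-0.75) = -2.5, f(0.125) = -0.75, f(1) = 1.
Sum = Δt · [f(-1.625) + f(-0.75) + f(0.125) + f(1)].
Sum = -5.6875.

-5.6875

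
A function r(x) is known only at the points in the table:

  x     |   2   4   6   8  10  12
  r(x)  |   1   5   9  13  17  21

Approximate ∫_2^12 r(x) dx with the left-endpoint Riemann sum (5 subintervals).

90

Δx = 2.
Sum = 2·[1 + 5 + 9 + 13 + 17] = 90.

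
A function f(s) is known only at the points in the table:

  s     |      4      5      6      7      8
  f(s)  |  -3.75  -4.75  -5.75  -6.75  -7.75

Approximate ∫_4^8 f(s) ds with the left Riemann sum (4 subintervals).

Δs = 1.
Sum = 1·[(-3.75) + (-4.75) + (-5.75) + (-6.75)] = -21.

-21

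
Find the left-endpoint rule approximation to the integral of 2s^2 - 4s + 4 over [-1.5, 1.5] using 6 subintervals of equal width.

Δs = (1.5 − (-1.5))/6 = 0.5.
Left endpoints: -1.5, -1, -0.5, 0, 0.5, 1.
f(-1.5) = 14.5, f(-1) = 10, f(-0.5) = 6.5, f(0) = 4, f(0.5) = 2.5, f(1) = 2.
Sum = Δs · [f(-1.5) + f(-1) + f(-0.5) + ...].
Sum = 19.75.

19.75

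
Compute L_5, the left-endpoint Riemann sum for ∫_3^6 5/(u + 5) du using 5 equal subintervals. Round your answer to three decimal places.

Δu = (6 − 3)/5 = 0.6.
Left endpoints: 3, 3.6, 4.2, 4.8, 5.4.
f(3) = 0.625, f(3.6) = 25/43, f(4.2) = 25/46, f(4.8) = 25/49, f(5.4) = 25/52.
Sum = Δu · [f(3) + f(3.6) + f(4.2) + f(4.8) + f(5.4)].
Sum ≈ 1.645.

1.645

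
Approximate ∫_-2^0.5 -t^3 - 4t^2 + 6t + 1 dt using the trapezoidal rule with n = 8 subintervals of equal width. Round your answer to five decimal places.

-15.67017

Δt = (0.5 − (-2))/8 = 0.3125.
f(-2) = -19, f(-1.6875) = -64349/4096, f(-1.375) = -6253/512, f(-1.0625) = -35599/4096, f(-0.75) = -5.328125, f(-0.4375) = -9449/4096, f(-0.125) = 97/512, f(0.1875) = 8101/4096, f(0.5) = 2.875.
T_8 = (Δt/2)·[f(t_0) + 2f(t_1) + ... + 2f(t_{7}) + f(t_8)].
Sum ≈ -15.67017.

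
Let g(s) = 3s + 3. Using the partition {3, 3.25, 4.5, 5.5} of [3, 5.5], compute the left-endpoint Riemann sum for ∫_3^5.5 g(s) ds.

Subinterval widths: 0.25, 1.25, 1.
Left endpoints: 3, 3.25, 4.5.
g(3) = 12, g(3.25) = 12.75, g(4.5) = 16.5.
Sum = Σ Δs_i · g(s_i).
Sum = 35.4375.

35.4375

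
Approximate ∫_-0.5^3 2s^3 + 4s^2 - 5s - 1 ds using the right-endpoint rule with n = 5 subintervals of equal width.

Δs = (3 − (-0.5))/5 = 0.7.
Right endpoints: 0.2, 0.9, 1.6, 2.3, 3.
f(0.2) = -1.824, f(0.9) = -0.802, f(1.6) = 9.432, f(2.3) = 32.994, f(3) = 74.
Sum = Δs · [f(0.2) + f(0.9) + f(1.6) + f(2.3) + f(3)].
Sum = 79.66.

79.66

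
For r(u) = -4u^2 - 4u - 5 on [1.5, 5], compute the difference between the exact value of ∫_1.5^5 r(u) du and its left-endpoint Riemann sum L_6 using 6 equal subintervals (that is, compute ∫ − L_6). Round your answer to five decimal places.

Exact integral: ∫_1.5^5 r(u) du ≈ -225.1666667.
L_6 ≈ -195.3356481.
Error ≈ -225.1666667 − (-195.3356481) ≈ -29.83102.

-29.83102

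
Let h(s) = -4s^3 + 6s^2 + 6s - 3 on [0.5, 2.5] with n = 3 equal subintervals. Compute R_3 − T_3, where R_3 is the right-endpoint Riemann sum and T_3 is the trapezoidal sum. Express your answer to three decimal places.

R_3 ≈ -2.44444.
T_3 ≈ 2.22222.
R_3 − T_3 ≈ -4.667.

-4.667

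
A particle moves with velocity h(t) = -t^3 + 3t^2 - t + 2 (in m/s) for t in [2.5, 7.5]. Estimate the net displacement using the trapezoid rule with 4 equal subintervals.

-405.625

Δt = (7.5 − 2.5)/4 = 1.25.
h(2.5) = 2.625, h(3.75) = -12.296875, h(5) = -53, h(6.25) = -131.203125, h(7.5) = -258.625.
T_4 = (Δt/2)·[h(t_0) + 2h(t_1) + 2h(t_2) + 2h(t_3) + h(t_4)].
Sum = -405.625.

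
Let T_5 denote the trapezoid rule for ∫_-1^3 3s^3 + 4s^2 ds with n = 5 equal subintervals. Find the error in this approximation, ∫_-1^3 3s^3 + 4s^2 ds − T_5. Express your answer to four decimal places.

Exact integral: ∫_-1^3 f(s) ds ≈ 97.333333.
T_5 = 102.88.
Error ≈ 97.333333 − 102.88 ≈ -5.5467.

-5.5467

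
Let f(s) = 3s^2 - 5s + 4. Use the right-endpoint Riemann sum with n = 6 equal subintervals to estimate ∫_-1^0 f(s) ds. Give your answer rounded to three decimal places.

Δs = (0 − (-1))/6 = 1/6.
Right endpoints: -5/6, -2/3, -0.5, -1/3, -1/6, 0.
f(-5/6) = 10.25, f(-2/3) = 26/3, f(-0.5) = 7.25, f(-1/3) = 6, f(-1/6) = 59/12, f(0) = 4.
Sum = Δs · [f(-5/6) + f(-2/3) + f(-0.5) + ...].
Sum ≈ 6.847.

6.847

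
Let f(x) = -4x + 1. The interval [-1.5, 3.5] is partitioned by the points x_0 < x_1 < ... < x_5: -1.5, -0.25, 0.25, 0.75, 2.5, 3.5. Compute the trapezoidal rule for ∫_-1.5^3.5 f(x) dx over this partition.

Subinterval widths: 1.25, 0.5, 0.5, 1.75, 1.
f(-1.5) = 7, f(-0.25) = 2, f(0.25) = 0, f(0.75) = -2, f(2.5) = -9, f(3.5) = -13.
On each subinterval the trapezoid contributes (Δx_i/2)·[f(x_{i-1}) + f(x_i)].
Sum = -15.

-15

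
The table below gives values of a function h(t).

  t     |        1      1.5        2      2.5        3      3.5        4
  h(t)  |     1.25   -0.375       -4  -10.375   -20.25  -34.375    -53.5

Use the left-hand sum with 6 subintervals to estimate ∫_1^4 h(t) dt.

Δt = 0.5.
Sum = 0.5·[1.25 + (-0.375) + (-4) + (-10.375) + (-20.25) + (-34.375)] = -34.0625.

-34.0625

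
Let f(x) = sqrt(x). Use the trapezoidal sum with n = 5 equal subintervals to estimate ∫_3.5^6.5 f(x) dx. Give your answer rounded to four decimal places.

Δx = (6.5 − 3.5)/5 = 0.6.
f(3.5) ≈ 1.8708, f(4.1) ≈ 2.0248, f(4.7) ≈ 2.1679, f(5.3) ≈ 2.3022, f(5.9) ≈ 2.4290, f(6.5) ≈ 2.5495.
T_5 = (Δx/2)·[f(x_0) + 2f(x_1) + ... + 2f(x_{4}) + f(x_5)].
Sum ≈ 6.6805.

6.6805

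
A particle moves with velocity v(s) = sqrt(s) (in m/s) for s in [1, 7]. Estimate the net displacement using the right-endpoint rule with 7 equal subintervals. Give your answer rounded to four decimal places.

12.3667

Δs = (7 − 1)/7 = 6/7.
Right endpoints: 13/7, 19/7, 25/7, 31/7, 37/7, 43/7, 7.
v(13/7) ≈ 1.3628, v(19/7) ≈ 1.6475, v(25/7) ≈ 1.8898, v(31/7) ≈ 2.1044, v(37/7) ≈ 2.2991, v(43/7) ≈ 2.4785, v(7) ≈ 2.6458.
Sum = Δs · [v(13/7) + v(19/7) + v(25/7) + ...].
Sum ≈ 12.3667.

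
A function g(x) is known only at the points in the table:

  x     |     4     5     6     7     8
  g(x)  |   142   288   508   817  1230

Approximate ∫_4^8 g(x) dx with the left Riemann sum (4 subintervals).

Δx = 1.
Sum = 1·[142 + 288 + 508 + 817] = 1755.

1755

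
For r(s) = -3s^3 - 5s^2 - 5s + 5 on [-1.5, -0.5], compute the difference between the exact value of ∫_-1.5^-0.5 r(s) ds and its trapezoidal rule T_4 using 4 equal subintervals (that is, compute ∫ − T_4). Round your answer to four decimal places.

Exact integral: ∫_-1.5^-0.5 r(s) ds ≈ 8.333333.
T_4 = 8.375.
Error ≈ 8.333333 − 8.375 ≈ -0.0417.

-0.0417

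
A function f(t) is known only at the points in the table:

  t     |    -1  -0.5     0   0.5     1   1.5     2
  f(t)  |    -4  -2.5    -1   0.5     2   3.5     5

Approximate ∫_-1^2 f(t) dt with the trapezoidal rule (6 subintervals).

1.5

Δt = 0.5.
T_6 = (0.5/2)·[(-4) + 2·(-2.5) + 2·(-1) + 2·0.5 + 2·2 + 2·3.5 + 5] = 1.5.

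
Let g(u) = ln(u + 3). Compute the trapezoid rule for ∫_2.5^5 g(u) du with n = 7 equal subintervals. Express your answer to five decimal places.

4.75881

Δu = (5 − 2.5)/7 = 5/14.
g(2.5) ≈ 1.70475, g(20/7) ≈ 1.76766, g(45/14) ≈ 1.82685, g(25/7) ≈ 1.88273, g(55/14) ≈ 1.93565, g(30/7) ≈ 1.98592, g(65/14) ≈ 2.03377, g(5) ≈ 2.07944.
T_7 = (Δu/2)·[g(u_0) + 2g(u_1) + ... + 2g(u_{6}) + g(u_7)].
Sum ≈ 4.75881.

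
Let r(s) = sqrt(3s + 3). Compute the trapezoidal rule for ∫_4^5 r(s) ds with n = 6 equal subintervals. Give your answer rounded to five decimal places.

Δs = (5 − 4)/6 = 1/6.
r(4) ≈ 3.87298, r(25/6) ≈ 3.93700, r(13/3) ≈ 4.00000, r(4.5) ≈ 4.06202, r(14/3) ≈ 4.12311, r(29/6) ≈ 4.18330, r(5) ≈ 4.24264.
T_6 = (Δs/2)·[r(s_0) + 2r(s_1) + ... + 2r(s_{5}) + r(s_6)].
Sum ≈ 4.06054.

4.06054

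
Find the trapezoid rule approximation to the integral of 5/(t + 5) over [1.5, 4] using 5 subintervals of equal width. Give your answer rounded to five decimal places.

1.62829

Δt = (4 − 1.5)/5 = 0.5.
f(1.5) = 10/13, f(2) = 5/7, f(2.5) = 2/3, f(3) = 0.625, f(3.5) = 10/17, f(4) = 5/9.
T_5 = (Δt/2)·[f(t_0) + 2f(t_1) + ... + 2f(t_{4}) + f(t_5)].
Sum ≈ 1.62829.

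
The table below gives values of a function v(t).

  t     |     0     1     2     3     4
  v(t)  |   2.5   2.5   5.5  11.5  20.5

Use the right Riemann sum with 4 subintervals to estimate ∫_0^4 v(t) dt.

Δt = 1.
Sum = 1·[2.5 + 5.5 + 11.5 + 20.5] = 40.

40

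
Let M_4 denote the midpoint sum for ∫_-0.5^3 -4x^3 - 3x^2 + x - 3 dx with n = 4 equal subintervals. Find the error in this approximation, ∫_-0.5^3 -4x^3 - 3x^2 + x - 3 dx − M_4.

Exact integral: ∫_-0.5^3 f(x) dx = -114.1875.
M_4 = -110.16796875.
Error = -114.1875 − (-110.16796875) = -4.01953125.

-4.01953125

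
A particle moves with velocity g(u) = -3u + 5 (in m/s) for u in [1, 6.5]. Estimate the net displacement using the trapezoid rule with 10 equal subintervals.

-34.375

Δu = (6.5 − 1)/10 = 0.55.
g(1) = 2, g(1.55) = 0.35, g(2.1) = -1.3, g(2.65) = -2.95, g(3.2) = -4.6, g(3.75) = -6.25, g(4.3) = -7.9, g(4.85) = -9.55, g(5.4) = -11.2, g(5.95) = -12.85, g(6.5) = -14.5.
T_10 = (Δu/2)·[g(u_0) + 2g(u_1) + ... + 2g(u_{9}) + g(u_10)].
Sum = -34.375.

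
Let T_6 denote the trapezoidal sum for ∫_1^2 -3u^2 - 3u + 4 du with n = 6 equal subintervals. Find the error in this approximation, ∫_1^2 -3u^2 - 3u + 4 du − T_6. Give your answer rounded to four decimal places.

0.0139

Exact integral: ∫_1^2 f(u) du = -7.5.
T_6 ≈ -7.513889.
Error ≈ -7.5 − (-7.513889) ≈ 0.0139.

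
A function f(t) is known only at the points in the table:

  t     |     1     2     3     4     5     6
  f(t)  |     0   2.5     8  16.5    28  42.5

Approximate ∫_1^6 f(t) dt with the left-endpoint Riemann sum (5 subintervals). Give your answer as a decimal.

Δt = 1.
Sum = 1·[0 + 2.5 + 8 + 16.5 + 28] = 55.

55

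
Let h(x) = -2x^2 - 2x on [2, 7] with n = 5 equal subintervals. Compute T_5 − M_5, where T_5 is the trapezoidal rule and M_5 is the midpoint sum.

-2.5

T_5 = -270.
M_5 = -267.5.
T_5 − M_5 = -2.5.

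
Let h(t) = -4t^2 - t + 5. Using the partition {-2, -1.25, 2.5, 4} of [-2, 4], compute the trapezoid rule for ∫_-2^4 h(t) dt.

-109.6875

Subinterval widths: 0.75, 3.75, 1.5.
h(-2) = -9, h(-1.25) = 0, h(2.5) = -22.5, h(4) = -63.
On each subinterval the trapezoid contributes (Δt_i/2)·[h(t_{i-1}) + h(t_i)].
Sum = -109.6875.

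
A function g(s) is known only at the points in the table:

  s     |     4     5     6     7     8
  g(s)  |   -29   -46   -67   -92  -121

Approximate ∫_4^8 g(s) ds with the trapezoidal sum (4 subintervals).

Δs = 1.
T_4 = (1/2)·[(-29) + 2·(-46) + 2·(-67) + 2·(-92) + (-121)] = -280.

-280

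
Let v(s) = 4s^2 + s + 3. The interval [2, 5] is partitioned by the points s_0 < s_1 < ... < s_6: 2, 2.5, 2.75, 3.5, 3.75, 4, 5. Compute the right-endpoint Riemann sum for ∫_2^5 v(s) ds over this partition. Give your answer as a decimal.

Subinterval widths: 0.5, 0.25, 0.75, 0.25, 0.25, 1.
Right endpoints: 2.5, 2.75, 3.5, 3.75, 4, 5.
v(2.5) = 30.5, v(2.75) = 36, v(3.5) = 55.5, v(3.75) = 63, v(4) = 71, v(5) = 108.
Sum = Σ Δs_i · v(s_i).
Sum = 207.375.

207.375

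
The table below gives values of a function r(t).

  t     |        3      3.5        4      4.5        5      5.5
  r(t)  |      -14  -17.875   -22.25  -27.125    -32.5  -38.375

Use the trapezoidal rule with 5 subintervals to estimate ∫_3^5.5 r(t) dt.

-62.96875

Δt = 0.5.
T_5 = (0.5/2)·[(-14) + 2·(-17.875) + 2·(-22.25) + 2·(-27.125) + 2·(-32.5) + (-38.375)] = -62.96875.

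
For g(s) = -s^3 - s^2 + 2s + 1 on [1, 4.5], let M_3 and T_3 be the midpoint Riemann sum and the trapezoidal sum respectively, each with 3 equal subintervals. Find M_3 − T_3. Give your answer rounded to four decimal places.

11.0165

M_3 ≈ -105.885127.
T_3 ≈ -116.901620.
M_3 − T_3 ≈ 11.0165.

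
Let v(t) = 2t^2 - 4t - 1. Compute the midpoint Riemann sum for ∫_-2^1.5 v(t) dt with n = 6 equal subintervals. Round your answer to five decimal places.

Δt = (1.5 − (-2))/6 = 7/12.
Midpoints: -41/24, -1.125, -13/24, 1/24, 0.625, 29/24.
v(-41/24) = 3361/288, v(-1.125) = 6.03125, v(-13/24) = 505/288, v(1/24) = -335/288, v(0.625) = -2.71875, v(29/24) = -839/288.
Sum = Δt · [v(-41/24) + v(-1.125) + v(-13/24) + ...].
Sum ≈ 7.38484.

7.38484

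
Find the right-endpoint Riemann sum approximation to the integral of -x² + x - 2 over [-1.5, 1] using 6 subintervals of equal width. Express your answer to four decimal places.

Δx = (1 − (-1.5))/6 = 5/12.
Right endpoints: -13/12, -2/3, -0.25, 1/6, 7/12, 1.
f(-13/12) = -613/144, f(-2/3) = -28/9, f(-0.25) = -2.3125, f(1/6) = -67/36, f(7/12) = -253/144, f(1) = -2.
Sum = Δx · [f(-13/12) + f(-2/3) + f(-0.25) + ...].
Sum ≈ -6.3744.

-6.3744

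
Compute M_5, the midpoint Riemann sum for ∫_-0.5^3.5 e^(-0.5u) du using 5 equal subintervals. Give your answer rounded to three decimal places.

Δu = (3.5 − (-0.5))/5 = 0.8.
Midpoints: -0.1, 0.7, 1.5, 2.3, 3.1.
f(-0.1) ≈ 1.051, f(0.7) ≈ 0.705, f(1.5) ≈ 0.472, f(2.3) ≈ 0.317, f(3.1) ≈ 0.212.
Sum = Δu · [f(-0.1) + f(0.7) + f(1.5) + f(2.3) + f(3.1)].
Sum ≈ 2.206.

2.206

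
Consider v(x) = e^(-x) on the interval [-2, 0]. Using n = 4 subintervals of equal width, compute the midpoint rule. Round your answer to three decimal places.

Δx = (0 − (-2))/4 = 0.5.
Midpoints: -1.75, -1.25, -0.75, -0.25.
v(-1.75) ≈ 5.755, v(-1.25) ≈ 3.490, v(-0.75) ≈ 2.117, v(-0.25) ≈ 1.284.
Sum = Δx · [v(-1.75) + v(-1.25) + v(-0.75) + v(-0.25)].
Sum ≈ 6.323.

6.323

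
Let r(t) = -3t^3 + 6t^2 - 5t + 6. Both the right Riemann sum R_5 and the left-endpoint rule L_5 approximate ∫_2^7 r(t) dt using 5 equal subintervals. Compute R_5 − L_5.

-760

R_5 = -1610.
L_5 = -850.
R_5 − L_5 = -760.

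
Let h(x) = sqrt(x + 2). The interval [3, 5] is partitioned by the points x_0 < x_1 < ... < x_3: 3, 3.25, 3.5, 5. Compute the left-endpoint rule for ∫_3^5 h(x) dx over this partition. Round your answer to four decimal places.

Subinterval widths: 0.25, 0.25, 1.5.
Left endpoints: 3, 3.25, 3.5.
h(3) ≈ 2.2361, h(3.25) ≈ 2.2913, h(3.5) ≈ 2.3452.
Sum = Σ Δx_i · h(x_i).
Sum ≈ 4.6497.

4.6497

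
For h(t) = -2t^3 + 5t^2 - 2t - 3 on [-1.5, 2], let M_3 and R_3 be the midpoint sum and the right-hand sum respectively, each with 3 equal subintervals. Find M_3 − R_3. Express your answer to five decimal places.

8.08160

M_3 ≈ -0.1498843.
R_3 ≈ -8.2314815.
M_3 − R_3 ≈ 8.08160.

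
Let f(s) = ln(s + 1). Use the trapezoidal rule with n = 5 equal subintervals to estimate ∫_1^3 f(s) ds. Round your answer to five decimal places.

Δs = (3 − 1)/5 = 0.4.
f(1) ≈ 0.69315, f(1.4) ≈ 0.87547, f(1.8) ≈ 1.02962, f(2.2) ≈ 1.16315, f(2.6) ≈ 1.28093, f(3) ≈ 1.38629.
T_5 = (Δs/2)·[f(s_0) + 2f(s_1) + ... + 2f(s_{4}) + f(s_5)].
Sum ≈ 2.15556.

2.15556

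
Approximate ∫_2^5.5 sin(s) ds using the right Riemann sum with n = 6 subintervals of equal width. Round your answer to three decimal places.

-1.564

Δs = (5.5 − 2)/6 = 7/12.
Right endpoints: 31/12, 19/6, 3.75, 13/3, 59/12, 5.5.
f(31/12) ≈ 0.530, f(19/6) ≈ -0.025, f(3.75) ≈ -0.572, f(13/3) ≈ -0.929, f(59/12) ≈ -0.979, f(5.5) ≈ -0.706.
Sum = Δs · [f(31/12) + f(19/6) + f(3.75) + ...].
Sum ≈ -1.564.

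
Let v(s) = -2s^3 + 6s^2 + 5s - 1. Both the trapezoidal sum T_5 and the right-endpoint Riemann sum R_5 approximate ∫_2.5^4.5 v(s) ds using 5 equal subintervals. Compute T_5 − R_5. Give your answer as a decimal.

T_5 = -2.3.
R_5 = -13.7.
T_5 − R_5 = 11.4.

11.4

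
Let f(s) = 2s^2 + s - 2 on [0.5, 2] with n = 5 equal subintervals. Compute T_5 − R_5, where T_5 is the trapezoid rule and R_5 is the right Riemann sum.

-1.35

T_5 = 4.17.
R_5 = 5.52.
T_5 − R_5 = -1.35.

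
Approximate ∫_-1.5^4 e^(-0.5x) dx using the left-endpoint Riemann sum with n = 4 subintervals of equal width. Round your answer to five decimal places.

5.48062

Δx = (4 − (-1.5))/4 = 1.375.
Left endpoints: -1.5, -0.125, 1.25, 2.625.
f(-1.5) ≈ 2.11700, f(-0.125) ≈ 1.06449, f(1.25) ≈ 0.53526, f(2.625) ≈ 0.26915.
Sum = Δx · [f(-1.5) + f(-0.125) + f(1.25) + f(2.625)].
Sum ≈ 5.48062.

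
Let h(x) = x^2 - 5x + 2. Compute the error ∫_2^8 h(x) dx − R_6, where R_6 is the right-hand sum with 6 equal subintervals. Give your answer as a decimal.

Exact integral: ∫_2^8 h(x) dx = 30.
R_6 = 46.
Error = 30 − 46 = -16.

-16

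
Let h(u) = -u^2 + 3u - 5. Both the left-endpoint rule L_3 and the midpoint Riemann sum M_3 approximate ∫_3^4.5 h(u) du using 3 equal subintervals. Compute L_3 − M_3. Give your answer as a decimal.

1.59375

L_3 = -10.375.
M_3 = -11.96875.
L_3 − M_3 = 1.59375.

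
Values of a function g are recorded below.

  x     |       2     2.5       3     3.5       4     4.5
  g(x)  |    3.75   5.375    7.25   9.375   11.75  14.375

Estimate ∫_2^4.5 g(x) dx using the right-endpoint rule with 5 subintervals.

24.0625

Δx = 0.5.
Sum = 0.5·[5.375 + 7.25 + 9.375 + 11.75 + 14.375] = 24.0625.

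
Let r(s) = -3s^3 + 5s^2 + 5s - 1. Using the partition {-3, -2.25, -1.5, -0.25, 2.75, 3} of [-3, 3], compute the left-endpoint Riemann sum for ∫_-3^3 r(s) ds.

Subinterval widths: 0.75, 0.75, 1.25, 3, 0.25.
Left endpoints: -3, -2.25, -1.5, -0.25, 2.75.
r(-3) = 110, r(-2.25) = 47.234375, r(-1.5) = 12.875, r(-0.25) = -1.890625, r(2.75) = -11.828125.
Sum = Σ Δs_i · r(s_i).
Sum = 125.390625.

125.390625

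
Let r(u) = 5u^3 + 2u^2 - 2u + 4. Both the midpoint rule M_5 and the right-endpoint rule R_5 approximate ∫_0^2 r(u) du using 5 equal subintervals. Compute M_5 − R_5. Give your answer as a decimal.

-10.16

M_5 = 28.88.
R_5 = 39.04.
M_5 − R_5 = -10.16.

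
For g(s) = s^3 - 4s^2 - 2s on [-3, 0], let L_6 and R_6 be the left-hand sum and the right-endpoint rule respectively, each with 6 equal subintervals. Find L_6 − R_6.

L_6 = -62.5625.
R_6 = -34.0625.
L_6 − R_6 = -28.5.

-28.5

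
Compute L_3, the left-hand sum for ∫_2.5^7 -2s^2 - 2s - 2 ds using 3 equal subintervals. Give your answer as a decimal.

Δs = (7 − 2.5)/3 = 1.5.
Left endpoints: 2.5, 4, 5.5.
f(2.5) = -19.5, f(4) = -42, f(5.5) = -73.5.
Sum = Δs · [f(2.5) + f(4) + f(5.5)].
Sum = -202.5.

-202.5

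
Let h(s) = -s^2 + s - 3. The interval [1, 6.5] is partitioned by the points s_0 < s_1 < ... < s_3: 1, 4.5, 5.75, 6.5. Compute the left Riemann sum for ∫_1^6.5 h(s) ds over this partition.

-56.671875

Subinterval widths: 3.5, 1.25, 0.75.
Left endpoints: 1, 4.5, 5.75.
h(1) = -3, h(4.5) = -18.75, h(5.75) = -30.3125.
Sum = Σ Δs_i · h(s_i).
Sum = -56.671875.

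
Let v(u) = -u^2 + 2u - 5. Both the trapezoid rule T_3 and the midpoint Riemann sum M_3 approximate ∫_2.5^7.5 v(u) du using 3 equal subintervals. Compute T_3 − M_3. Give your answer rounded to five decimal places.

-3.47222

T_3 ≈ -112.7314815.
M_3 ≈ -109.2592593.
T_3 − M_3 ≈ -3.47222.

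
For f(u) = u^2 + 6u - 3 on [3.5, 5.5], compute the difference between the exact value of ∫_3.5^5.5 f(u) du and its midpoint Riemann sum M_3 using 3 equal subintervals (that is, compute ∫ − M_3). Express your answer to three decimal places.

0.074

Exact integral: ∫_3.5^5.5 f(u) du ≈ 89.16667.
M_3 ≈ 89.09259.
Error ≈ 89.16667 − 89.09259 ≈ 0.074.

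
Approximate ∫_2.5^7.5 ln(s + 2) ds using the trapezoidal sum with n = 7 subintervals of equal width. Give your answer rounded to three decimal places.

Δs = (7.5 − 2.5)/7 = 5/7.
f(2.5) ≈ 1.504, f(45/14) ≈ 1.651, f(55/14) ≈ 1.780, f(65/14) ≈ 1.894, f(75/14) ≈ 1.996, f(85/14) ≈ 2.088, f(95/14) ≈ 2.173, f(7.5) ≈ 2.251.
T_7 = (Δs/2)·[f(s_0) + 2f(s_1) + ... + 2f(s_{6}) + f(s_7)].
Sum ≈ 9.614.

9.614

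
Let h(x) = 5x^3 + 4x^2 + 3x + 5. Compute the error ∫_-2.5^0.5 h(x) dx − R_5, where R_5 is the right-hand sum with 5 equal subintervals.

-17.145

Exact integral: ∫_-2.5^0.5 h(x) dx = -21.75.
R_5 = -4.605.
Error = -21.75 − (-4.605) = -17.145.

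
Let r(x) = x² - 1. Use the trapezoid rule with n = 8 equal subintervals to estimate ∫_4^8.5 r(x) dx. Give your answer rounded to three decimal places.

179.112

Δx = (8.5 − 4)/8 = 0.5625.
r(4) = 15, r(4.5625) = 19.81640625, r(5.125) = 25.265625, r(5.6875) = 31.34765625, r(6.25) = 38.0625, r(6.8125) = 45.41015625, r(7.375) = 53.390625, r(7.9375) = 62.00390625, r(8.5) = 71.25.
T_8 = (Δx/2)·[r(x_0) + 2r(x_1) + ... + 2r(x_{7}) + r(x_8)].
Sum ≈ 179.112.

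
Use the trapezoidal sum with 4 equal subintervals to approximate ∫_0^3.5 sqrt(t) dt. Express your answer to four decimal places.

Δt = (3.5 − 0)/4 = 0.875.
f(0) ≈ 0.0000, f(0.875) ≈ 0.9354, f(1.75) ≈ 1.3229, f(2.625) ≈ 1.6202, f(3.5) ≈ 1.8708.
T_4 = (Δt/2)·[f(t_0) + 2f(t_1) + 2f(t_2) + 2f(t_3) + f(t_4)].
Sum ≈ 4.2122.

4.2122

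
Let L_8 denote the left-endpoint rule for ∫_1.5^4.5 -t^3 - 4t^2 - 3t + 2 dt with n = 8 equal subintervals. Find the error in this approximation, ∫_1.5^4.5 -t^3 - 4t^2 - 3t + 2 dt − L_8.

-30.7265625

Exact integral: ∫_1.5^4.5 f(t) dt = -239.25.
L_8 = -208.5234375.
Error = -239.25 − (-208.5234375) = -30.7265625.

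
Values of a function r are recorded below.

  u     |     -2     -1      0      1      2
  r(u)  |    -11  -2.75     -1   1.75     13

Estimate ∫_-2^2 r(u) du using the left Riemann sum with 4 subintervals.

-13

Δu = 1.
Sum = 1·[(-11) + (-2.75) + (-1) + 1.75] = -13.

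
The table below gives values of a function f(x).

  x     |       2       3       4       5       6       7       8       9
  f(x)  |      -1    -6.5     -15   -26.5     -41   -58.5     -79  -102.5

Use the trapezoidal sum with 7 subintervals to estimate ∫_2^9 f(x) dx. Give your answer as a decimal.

Δx = 1.
T_7 = (1/2)·[(-1) + 2·(-6.5) + 2·(-15) + 2·(-26.5) + 2·(-41) + 2·(-58.5) + 2·(-79) + (-102.5)] = -278.25.

-278.25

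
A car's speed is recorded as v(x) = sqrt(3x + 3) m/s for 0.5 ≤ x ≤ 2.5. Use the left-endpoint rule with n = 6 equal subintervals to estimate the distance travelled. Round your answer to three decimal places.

Δx = (2.5 − 0.5)/6 = 1/3.
Left endpoints: 0.5, 5/6, 7/6, 1.5, 11/6, 13/6.
v(0.5) ≈ 2.121, v(5/6) ≈ 2.345, v(7/6) ≈ 2.550, v(1.5) ≈ 2.739, v(11/6) ≈ 2.915, v(13/6) ≈ 3.082.
Sum = Δx · [v(0.5) + v(5/6) + v(7/6) + ...].
Sum ≈ 5.251.

5.251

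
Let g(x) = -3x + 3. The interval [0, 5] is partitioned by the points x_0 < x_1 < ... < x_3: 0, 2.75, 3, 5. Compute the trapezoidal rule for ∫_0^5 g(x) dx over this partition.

-22.5

Subinterval widths: 2.75, 0.25, 2.
g(0) = 3, g(2.75) = -5.25, g(3) = -6, g(5) = -12.
On each subinterval the trapezoid contributes (Δx_i/2)·[g(x_{i-1}) + g(x_i)].
Sum = -22.5.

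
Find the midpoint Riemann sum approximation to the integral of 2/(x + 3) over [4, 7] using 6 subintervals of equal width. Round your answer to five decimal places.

0.71313

Δx = (7 − 4)/6 = 0.5.
Midpoints: 4.25, 4.75, 5.25, 5.75, 6.25, 6.75.
f(4.25) = 8/29, f(4.75) = 8/31, f(5.25) = 8/33, f(5.75) = 8/35, f(6.25) = 8/37, f(6.75) = 8/39.
Sum = Δx · [f(4.25) + f(4.75) + f(5.25) + ...].
Sum ≈ 0.71313.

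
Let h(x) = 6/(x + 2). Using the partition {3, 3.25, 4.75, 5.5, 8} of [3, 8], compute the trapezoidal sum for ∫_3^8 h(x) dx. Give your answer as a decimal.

4.2

Subinterval widths: 0.25, 1.5, 0.75, 2.5.
h(3) = 1.2, h(3.25) = 8/7, h(4.75) = 8/9, h(5.5) = 0.8, h(8) = 0.6.
On each subinterval the trapezoid contributes (Δx_i/2)·[h(x_{i-1}) + h(x_i)].
Sum = 4.2.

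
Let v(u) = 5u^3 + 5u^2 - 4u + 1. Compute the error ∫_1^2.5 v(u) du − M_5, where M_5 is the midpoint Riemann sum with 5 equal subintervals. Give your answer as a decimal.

0.3515625

Exact integral: ∫_1^2.5 v(u) du = 62.953125.
M_5 = 62.6015625.
Error = 62.953125 − 62.6015625 = 0.3515625.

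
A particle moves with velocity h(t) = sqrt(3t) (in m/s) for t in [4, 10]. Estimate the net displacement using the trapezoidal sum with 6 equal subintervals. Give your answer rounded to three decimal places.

27.264

Δt = (10 − 4)/6 = 1.
h(4) ≈ 3.464, h(5) ≈ 3.873, h(6) ≈ 4.243, h(7) ≈ 4.583, h(8) ≈ 4.899, h(9) ≈ 5.196, h(10) ≈ 5.477.
T_6 = (Δt/2)·[h(t_0) + 2h(t_1) + ... + 2h(t_{5}) + h(t_6)].
Sum ≈ 27.264.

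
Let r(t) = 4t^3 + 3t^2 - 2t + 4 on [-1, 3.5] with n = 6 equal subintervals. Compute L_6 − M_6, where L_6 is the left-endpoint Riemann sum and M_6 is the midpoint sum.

-63.703125

L_6 = 132.1875.
M_6 = 195.890625.
L_6 − M_6 = -63.703125.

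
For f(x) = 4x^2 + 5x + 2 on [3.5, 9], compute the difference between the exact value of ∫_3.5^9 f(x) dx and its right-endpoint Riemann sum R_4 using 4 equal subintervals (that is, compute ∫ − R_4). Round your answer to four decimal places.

Exact integral: ∫_3.5^9 f(x) dx ≈ 1097.708333.
R_4 = 1312.609375.
Error ≈ 1097.708333 − 1312.609375 ≈ -214.9010.

-214.9010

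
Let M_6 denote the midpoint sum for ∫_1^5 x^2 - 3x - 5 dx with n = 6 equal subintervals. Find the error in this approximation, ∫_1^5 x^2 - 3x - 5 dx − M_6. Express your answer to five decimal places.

Exact integral: ∫_1^5 f(x) dx ≈ -14.6666667.
M_6 ≈ -14.8148148.
Error ≈ -14.6666667 − (-14.8148148) ≈ 0.14815.

0.14815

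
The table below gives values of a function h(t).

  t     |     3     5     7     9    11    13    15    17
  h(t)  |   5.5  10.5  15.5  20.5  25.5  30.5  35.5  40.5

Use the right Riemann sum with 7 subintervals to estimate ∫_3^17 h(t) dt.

Δt = 2.
Sum = 2·[10.5 + 15.5 + 20.5 + 25.5 + 30.5 + 35.5 + 40.5] = 357.

357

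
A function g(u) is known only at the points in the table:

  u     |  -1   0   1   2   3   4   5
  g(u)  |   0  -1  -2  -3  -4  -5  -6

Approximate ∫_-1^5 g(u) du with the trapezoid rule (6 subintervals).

-18

Δu = 1.
T_6 = (1/2)·[0 + 2·(-1) + 2·(-2) + 2·(-3) + 2·(-4) + 2·(-5) + (-6)] = -18.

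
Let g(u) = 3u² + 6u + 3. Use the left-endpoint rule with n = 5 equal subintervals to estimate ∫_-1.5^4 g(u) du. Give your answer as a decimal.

87.615

Δu = (4 − (-1.5))/5 = 1.1.
Left endpoints: -1.5, -0.4, 0.7, 1.8, 2.9.
g(-1.5) = 0.75, g(-0.4) = 1.08, g(0.7) = 8.67, g(1.8) = 23.52, g(2.9) = 45.63.
Sum = Δu · [g(-1.5) + g(-0.4) + g(0.7) + g(1.8) + g(2.9)].
Sum = 87.615.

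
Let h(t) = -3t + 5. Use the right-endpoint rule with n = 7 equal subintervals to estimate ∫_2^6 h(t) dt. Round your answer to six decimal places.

-31.428571

Δt = (6 − 2)/7 = 4/7.
Right endpoints: 18/7, 22/7, 26/7, 30/7, 34/7, 38/7, 6.
h(18/7) = -19/7, h(22/7) = -31/7, h(26/7) = -43/7, h(30/7) = -55/7, h(34/7) = -67/7, h(38/7) = -79/7, h(6) = -13.
Sum = Δt · [h(18/7) + h(22/7) + h(26/7) + ...].
Sum ≈ -31.428571.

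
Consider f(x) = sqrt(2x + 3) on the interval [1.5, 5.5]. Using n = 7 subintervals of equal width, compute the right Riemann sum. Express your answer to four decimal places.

Δx = (5.5 − 1.5)/7 = 4/7.
Right endpoints: 29/14, 37/14, 45/14, 53/14, 61/14, 69/14, 5.5.
f(29/14) ≈ 2.6726, f(37/14) ≈ 2.8785, f(45/14) ≈ 3.0706, f(53/14) ≈ 3.2514, f(61/14) ≈ 3.4226, f(69/14) ≈ 3.5857, f(5.5) ≈ 3.7417.
Sum = Δx · [f(29/14) + f(37/14) + f(45/14) + ...].
Sum ≈ 12.9274.

12.9274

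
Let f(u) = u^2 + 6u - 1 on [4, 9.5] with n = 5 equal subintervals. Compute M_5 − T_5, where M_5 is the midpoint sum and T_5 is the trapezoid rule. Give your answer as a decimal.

M_5 = 481.15375.
T_5 = 482.8175.
M_5 − T_5 = -1.66375.

-1.66375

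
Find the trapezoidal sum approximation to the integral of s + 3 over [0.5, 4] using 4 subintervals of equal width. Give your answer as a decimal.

18.375

Δs = (4 − 0.5)/4 = 0.875.
f(0.5) = 3.5, f(1.375) = 4.375, f(2.25) = 5.25, f(3.125) = 6.125, f(4) = 7.
T_4 = (Δs/2)·[f(s_0) + 2f(s_1) + 2f(s_2) + 2f(s_3) + f(s_4)].
Sum = 18.375.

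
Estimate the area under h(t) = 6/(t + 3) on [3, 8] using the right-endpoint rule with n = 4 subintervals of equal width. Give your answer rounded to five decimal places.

Δt = (8 − 3)/4 = 1.25.
Right endpoints: 4.25, 5.5, 6.75, 8.
h(4.25) = 24/29, h(5.5) = 12/17, h(6.75) = 8/13, h(8) = 6/11.
Sum = Δt · [h(4.25) + h(5.5) + h(6.75) + h(8)].
Sum ≈ 3.36788.

3.36788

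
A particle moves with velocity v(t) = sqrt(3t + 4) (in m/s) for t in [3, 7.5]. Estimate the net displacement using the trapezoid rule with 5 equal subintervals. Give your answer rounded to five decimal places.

19.89047

Δt = (7.5 − 3)/5 = 0.9.
v(3) ≈ 3.60555, v(3.9) ≈ 3.96232, v(4.8) ≈ 4.28952, v(5.7) ≈ 4.59347, v(6.6) ≈ 4.87852, v(7.5) ≈ 5.14782.
T_5 = (Δt/2)·[v(t_0) + 2v(t_1) + ... + 2v(t_{4}) + v(t_5)].
Sum ≈ 19.89047.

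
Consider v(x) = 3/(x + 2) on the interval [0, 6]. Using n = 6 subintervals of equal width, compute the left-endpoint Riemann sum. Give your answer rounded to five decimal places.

4.77857

Δx = (6 − 0)/6 = 1.
Left endpoints: 0, 1, 2, 3, 4, 5.
v(0) = 1.5, v(1) = 1, v(2) = 0.75, v(3) = 0.6, v(4) = 0.5, v(5) = 3/7.
Sum = Δx · [v(0) + v(1) + v(2) + ...].
Sum ≈ 4.77857.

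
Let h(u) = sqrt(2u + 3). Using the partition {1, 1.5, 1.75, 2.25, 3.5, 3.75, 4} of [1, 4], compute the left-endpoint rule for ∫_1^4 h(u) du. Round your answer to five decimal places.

8.02909

Subinterval widths: 0.5, 0.25, 0.5, 1.25, 0.25, 0.25.
Left endpoints: 1, 1.5, 1.75, 2.25, 3.5, 3.75.
h(1) ≈ 2.23607, h(1.5) ≈ 2.44949, h(1.75) ≈ 2.54951, h(2.25) ≈ 2.73861, h(3.5) ≈ 3.16228, h(3.75) ≈ 3.24037.
Sum = Σ Δu_i · h(u_i).
Sum ≈ 8.02909.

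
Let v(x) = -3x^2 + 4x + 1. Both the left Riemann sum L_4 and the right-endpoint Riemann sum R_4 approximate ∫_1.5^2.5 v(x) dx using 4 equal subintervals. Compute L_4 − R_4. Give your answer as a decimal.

2

L_4 = -2.28125.
R_4 = -4.28125.
L_4 − R_4 = 2.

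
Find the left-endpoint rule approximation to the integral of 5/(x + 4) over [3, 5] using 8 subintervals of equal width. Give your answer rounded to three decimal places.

1.277

Δx = (5 − 3)/8 = 0.25.
Left endpoints: 3, 3.25, 3.5, 3.75, 4, 4.25, 4.5, 4.75.
f(3) = 5/7, f(3.25) = 20/29, f(3.5) = 2/3, f(3.75) = 20/31, f(4) = 0.625, f(4.25) = 20/33, f(4.5) = 10/17, f(4.75) = 4/7.
Sum = Δx · [f(3) + f(3.25) + f(3.5) + ...].
Sum ≈ 1.277.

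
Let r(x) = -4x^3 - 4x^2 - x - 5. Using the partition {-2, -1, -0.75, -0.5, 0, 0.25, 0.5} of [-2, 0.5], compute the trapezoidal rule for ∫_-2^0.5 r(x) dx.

Subinterval widths: 1, 0.25, 0.25, 0.5, 0.25, 0.25.
r(-2) = 13, r(-1) = -4, r(-0.75) = -4.8125, r(-0.5) = -5, r(0) = -5, r(0.25) = -5.5625, r(0.5) = -7.
On each subinterval the trapezoid contributes (Δx_i/2)·[r(x_{i-1}) + r(x_i)].
Sum = -3.21875.

-3.21875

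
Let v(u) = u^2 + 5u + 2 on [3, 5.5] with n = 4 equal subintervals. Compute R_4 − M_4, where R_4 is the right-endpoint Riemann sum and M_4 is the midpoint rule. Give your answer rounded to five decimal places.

R_4 = 115.29296875.
M_4 ≈ 104.5019531.
R_4 − M_4 ≈ 10.79102.

10.79102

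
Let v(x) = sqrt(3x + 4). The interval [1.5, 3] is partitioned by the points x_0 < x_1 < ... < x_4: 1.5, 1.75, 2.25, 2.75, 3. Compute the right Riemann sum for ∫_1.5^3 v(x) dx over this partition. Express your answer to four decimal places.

Subinterval widths: 0.25, 0.5, 0.5, 0.25.
Right endpoints: 1.75, 2.25, 2.75, 3.
v(1.75) ≈ 3.0414, v(2.25) ≈ 3.2787, v(2.75) ≈ 3.5000, v(3) ≈ 3.6056.
Sum = Σ Δx_i · v(x_i).
Sum ≈ 5.0511.

5.0511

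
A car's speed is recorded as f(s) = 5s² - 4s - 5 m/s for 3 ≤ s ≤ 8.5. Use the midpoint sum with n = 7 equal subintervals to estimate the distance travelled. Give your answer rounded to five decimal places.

823.12691

Δs = (8.5 − 3)/7 = 11/14.
Midpoints: 95/28, 117/28, 139/28, 5.75, 183/28, 205/28, 227/28.
f(95/28) = 30565/784, f(117/28) = 51421/784, f(139/28) = 77117/784, f(5.75) = 137.3125, f(183/28) = 143029/784, f(205/28) = 183245/784, f(227/28) = 228301/784.
Sum = Δs · [f(95/28) + f(117/28) + f(139/28) + ...].
Sum ≈ 823.12691.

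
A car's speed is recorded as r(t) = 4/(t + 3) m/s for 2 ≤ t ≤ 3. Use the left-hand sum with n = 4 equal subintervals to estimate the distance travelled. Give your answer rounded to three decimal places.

Δt = (3 − 2)/4 = 0.25.
Left endpoints: 2, 2.25, 2.5, 2.75.
r(2) = 0.8, r(2.25) = 16/21, r(2.5) = 8/11, r(2.75) = 16/23.
Sum = Δt · [r(2) + r(2.25) + r(2.5) + r(2.75)].
Sum ≈ 0.746.

0.746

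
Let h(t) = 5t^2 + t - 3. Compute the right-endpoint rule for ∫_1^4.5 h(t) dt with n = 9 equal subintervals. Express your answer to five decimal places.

Δt = (4.5 − 1)/9 = 7/18.
Right endpoints: 25/18, 16/9, 13/6, 23/9, 53/18, 10/3, 67/18, 37/9, 4.5.
h(25/18) = 2603/324, h(16/9) = 1181/81, h(13/6) = 815/36, h(23/9) = 2609/81, h(53/18) = 14027/324, h(10/3) = 503/9, h(67/18) = 22679/324, h(37/9) = 6935/81, h(4.5) = 102.75.
Sum = Δt · [h(25/18) + h(16/9) + h(13/6) + ...].
Sum ≈ 169.17027.

169.17027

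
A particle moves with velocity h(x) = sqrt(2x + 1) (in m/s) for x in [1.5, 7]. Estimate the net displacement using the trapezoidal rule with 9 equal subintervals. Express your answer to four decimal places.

16.6907

Δx = (7 − 1.5)/9 = 11/18.
h(1.5) ≈ 2.0000, h(19/9) ≈ 2.2852, h(49/18) ≈ 2.5386, h(10/3) ≈ 2.7689, h(71/18) ≈ 2.9814, h(41/9) ≈ 3.1798, h(31/6) ≈ 3.3665, h(52/9) ≈ 3.5434, h(115/18) ≈ 3.7118, h(7) ≈ 3.8730.
T_9 = (Δx/2)·[h(x_0) + 2h(x_1) + ... + 2h(x_{8}) + h(x_9)].
Sum ≈ 16.6907.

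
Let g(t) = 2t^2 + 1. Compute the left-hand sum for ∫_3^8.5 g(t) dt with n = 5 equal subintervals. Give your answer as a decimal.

329.56

Δt = (8.5 − 3)/5 = 1.1.
Left endpoints: 3, 4.1, 5.2, 6.3, 7.4.
g(3) = 19, g(4.1) = 34.62, g(5.2) = 55.08, g(6.3) = 80.38, g(7.4) = 110.52.
Sum = Δt · [g(3) + g(4.1) + g(5.2) + g(6.3) + g(7.4)].
Sum = 329.56.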